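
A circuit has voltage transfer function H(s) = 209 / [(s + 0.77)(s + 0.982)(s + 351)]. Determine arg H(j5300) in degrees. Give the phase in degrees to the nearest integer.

∠(j5300 + 0.77) = arctan(5300/0.77) = 89.99°
∠(j5300 + 0.982) = arctan(5300/0.982) = 89.99°
∠(j5300 + 351) = arctan(5300/351) = 86.21°
∠H(j5300) = − (89.99° + 89.99° + 86.21°) = -266.19°

-266°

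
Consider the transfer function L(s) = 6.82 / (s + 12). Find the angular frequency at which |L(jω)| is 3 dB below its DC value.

For a single-pole low-pass, the −3 dB point is at the pole: ω = 12 rad/s.

12 rad/s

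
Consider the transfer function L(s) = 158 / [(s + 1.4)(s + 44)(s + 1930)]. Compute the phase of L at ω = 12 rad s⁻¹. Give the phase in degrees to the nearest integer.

-99 deg

∠(j12 + 1.4) = arctan(12/1.4) = 83.35°
∠(j12 + 44) = arctan(12/44) = 15.26°
∠(j12 + 1930) = arctan(12/1930) = 0.36°
∠L(j12) = − (83.35° + 15.26° + 0.36°) = -98.96°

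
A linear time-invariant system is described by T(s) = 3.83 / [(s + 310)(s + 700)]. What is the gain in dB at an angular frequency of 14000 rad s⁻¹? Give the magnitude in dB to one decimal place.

|j14000 + 310| = √(14000² + 310²) = 1.4e+04
|j14000 + 700| = √(14000² + 700²) = 1.402e+04
|T(j14000)| = 3.83 / (1.4e+04 × 1.402e+04) = 1.9512e-08
20 log₁₀(1.9512e-08) = -154.19 dB

-154.2 dB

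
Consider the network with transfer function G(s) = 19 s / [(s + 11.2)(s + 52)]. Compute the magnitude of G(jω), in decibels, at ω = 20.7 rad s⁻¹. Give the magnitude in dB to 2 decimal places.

|j20.7| = 20.7
|j20.7 + 11.2| = √(20.7² + 11.2²) = 23.54
|j20.7 + 52| = √(20.7² + 52²) = 55.97
|G(j20.7)| = 19 × 20.7 / (23.54 × 55.97) = 0.29857
20 log₁₀(0.29857) = -10.499 dB

-10.50 dB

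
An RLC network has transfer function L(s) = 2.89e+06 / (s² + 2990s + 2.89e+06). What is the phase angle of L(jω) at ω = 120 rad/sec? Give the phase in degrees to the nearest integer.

-7°

∠[(j120)² + 2990(j120) + 2.89e+06] = ∠[2.8756e+06 + j3.588e+05] = 7.11°
∠L(j120) = −7.11° = -7.11°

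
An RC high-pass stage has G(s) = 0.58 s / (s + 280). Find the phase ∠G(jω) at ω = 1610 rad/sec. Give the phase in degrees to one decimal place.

∠(j1610) = 90.00°
∠(j1610 + 280) = arctan(1610/280) = 80.13°
∠G(j1610) = 90.00° − 80.13° = 9.87°

9.9°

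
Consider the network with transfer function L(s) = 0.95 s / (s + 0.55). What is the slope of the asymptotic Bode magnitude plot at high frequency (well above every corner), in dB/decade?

With 1 zero and 1 pole, the high-frequency asymptotic slope is 20 × (1 − 1) = 0 dB/decade.

0 dB/decade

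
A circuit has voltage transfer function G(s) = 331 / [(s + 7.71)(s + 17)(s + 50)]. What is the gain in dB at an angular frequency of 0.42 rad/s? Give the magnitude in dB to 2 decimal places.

-25.95 dB

|j0.42 + 7.71| = √(0.42² + 7.71²) = 7.721
|j0.42 + 17| = √(0.42² + 17²) = 17.01
|j0.42 + 50| = √(0.42² + 50²) = 50
|G(j0.42)| = 331 / (7.721 × 17.01 × 50) = 0.050415
20 log₁₀(0.050415) = -25.949 dB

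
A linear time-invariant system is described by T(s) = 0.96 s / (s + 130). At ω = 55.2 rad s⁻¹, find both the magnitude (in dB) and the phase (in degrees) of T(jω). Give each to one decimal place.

|T| = -8.5 dB, ∠T = 67.0°

|j55.2| = 55.2
|j55.2 + 130| = √(55.2² + 130²) = 141.2
|T(j55.2)| = 0.96 × 55.2 / 141.2 = 0.37521
20 log₁₀(0.37521) = -8.51 dB
∠(j55.2) = 90.00°
∠(j55.2 + 130) = arctan(55.2/130) = 23.01°
∠T(j55.2) = 90.00° − 23.01° = 66.99°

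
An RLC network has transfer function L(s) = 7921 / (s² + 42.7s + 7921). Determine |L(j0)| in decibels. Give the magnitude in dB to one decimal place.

0.0 dB

L(0) = 7921 / 7921 = 1
20 log₁₀(1) = 0.00 dB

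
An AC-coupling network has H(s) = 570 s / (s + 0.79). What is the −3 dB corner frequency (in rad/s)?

For a single-pole high-pass, the −3 dB point is at the pole: ω = 0.79 rad/s.

0.79 rad/s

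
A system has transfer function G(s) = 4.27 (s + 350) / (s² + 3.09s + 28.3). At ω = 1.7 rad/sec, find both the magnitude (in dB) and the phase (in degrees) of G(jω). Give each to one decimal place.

|G| = 35.2 dB, ∠G = -11.4°

|j1.7 + 350| = √(1.7² + 350²) = 350
|(j1.7)² + 3.09(j1.7) + 28.3| = |25.41 + j5.253| = 25.95
|G(j1.7)| = 4.27 × 350 / 25.95 = 57.598
20 log₁₀(57.598) = 35.21 dB
∠(j1.7 + 350) = arctan(1.7/350) = 0.28°
∠[(j1.7)² + 3.09(j1.7) + 28.3] = ∠[25.41 + j5.253] = 11.68°
∠G(j1.7) = 0.28° − 11.68° = -11.40°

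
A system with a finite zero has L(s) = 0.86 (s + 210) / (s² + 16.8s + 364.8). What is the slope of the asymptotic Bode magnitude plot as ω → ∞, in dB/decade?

-20 dB/decade

With 1 zero and 2 poles, the high-frequency asymptotic slope is 20 × (1 − 2) = -20 dB/decade.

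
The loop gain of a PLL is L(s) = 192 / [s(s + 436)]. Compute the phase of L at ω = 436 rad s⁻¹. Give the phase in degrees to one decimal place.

-135.0 deg

∠(j436 + 436) = arctan(436/436) = 45.00°
∠(j436) = 90.00°
∠L(j436) = − (45.00° + 90.00°) = -135.00°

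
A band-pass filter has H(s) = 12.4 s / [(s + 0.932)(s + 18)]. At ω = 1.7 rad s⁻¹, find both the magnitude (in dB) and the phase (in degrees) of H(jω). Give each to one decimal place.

|j1.7| = 1.7
|j1.7 + 0.932| = √(1.7² + 0.932²) = 1.939
|j1.7 + 18| = √(1.7² + 18²) = 18.08
|H(j1.7)| = 12.4 × 1.7 / (1.939 × 18.08) = 0.60139
20 log₁₀(0.60139) = -4.42 dB
∠(j1.7) = 90.00°
∠(j1.7 + 0.932) = arctan(1.7/0.932) = 61.27°
∠(j1.7 + 18) = arctan(1.7/18) = 5.40°
∠H(j1.7) = 90.00° − (61.27° + 5.40°) = 23.34°

|H| = -4.4 dB, ∠H = 23.3°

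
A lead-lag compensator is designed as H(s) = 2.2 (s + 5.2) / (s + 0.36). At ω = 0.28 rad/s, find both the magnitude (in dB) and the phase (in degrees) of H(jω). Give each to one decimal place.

|H| = 28.0 dB, ∠H = -34.8 deg

|j0.28 + 5.2| = √(0.28² + 5.2²) = 5.208
|j0.28 + 0.36| = √(0.28² + 0.36²) = 0.4561
|H(j0.28)| = 2.2 × 5.208 / 0.4561 = 25.12
20 log₁₀(25.12) = 28.00 dB
∠(j0.28 + 5.2) = arctan(0.28/5.2) = 3.08°
∠(j0.28 + 0.36) = arctan(0.28/0.36) = 37.87°
∠H(j0.28) = 3.08° − 37.87° = -34.79°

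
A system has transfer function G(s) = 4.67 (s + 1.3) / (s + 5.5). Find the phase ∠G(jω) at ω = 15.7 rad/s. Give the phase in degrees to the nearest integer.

∠(j15.7 + 1.3) = arctan(15.7/1.3) = 85.27°
∠(j15.7 + 5.5) = arctan(15.7/5.5) = 70.69°
∠G(j15.7) = 85.27° − 70.69° = 14.57°

15°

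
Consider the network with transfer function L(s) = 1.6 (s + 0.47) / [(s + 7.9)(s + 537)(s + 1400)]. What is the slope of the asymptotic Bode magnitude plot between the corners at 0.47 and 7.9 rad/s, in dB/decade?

In this band the factors already past their corner are: zero at 0.47; net slope = 20 dB/decade.

20 dB/decade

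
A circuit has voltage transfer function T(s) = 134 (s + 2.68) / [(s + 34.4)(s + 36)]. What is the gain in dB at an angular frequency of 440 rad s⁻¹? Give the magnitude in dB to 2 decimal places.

-10.38 dB

|j440 + 2.68| = √(440² + 2.68²) = 440
|j440 + 34.4| = √(440² + 34.4²) = 441.3
|j440 + 36| = √(440² + 36²) = 441.5
|T(j440)| = 134 × 440 / (441.3 × 441.5) = 0.30261
20 log₁₀(0.30261) = -10.382 dB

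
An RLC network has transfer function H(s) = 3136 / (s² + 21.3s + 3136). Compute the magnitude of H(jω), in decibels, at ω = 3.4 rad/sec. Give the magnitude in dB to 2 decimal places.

0.03 dB

|(j3.4)² + 21.3(j3.4) + 3136| = |3124.4 + j72.42| = 3125
|H(j3.4)| = 3136 / 3125 = 1.0034
20 log₁₀(1.0034) = 0.030 dB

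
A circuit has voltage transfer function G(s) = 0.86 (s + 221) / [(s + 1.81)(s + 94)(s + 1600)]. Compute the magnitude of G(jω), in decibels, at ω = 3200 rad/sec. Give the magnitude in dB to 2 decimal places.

-142.47 dB

|j3200 + 221| = √(3200² + 221²) = 3208
|j3200 + 1.81| = √(3200² + 1.81²) = 3200
|j3200 + 94| = √(3200² + 94²) = 3201
|j3200 + 1600| = √(3200² + 1600²) = 3578
|G(j3200)| = 0.86 × 3208 / (3200 × 3201 × 3578) = 7.5264e-08
20 log₁₀(7.5264e-08) = -142.468 dB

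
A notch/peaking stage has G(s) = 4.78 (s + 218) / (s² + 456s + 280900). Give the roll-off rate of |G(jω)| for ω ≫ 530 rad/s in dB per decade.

With 1 zero and 2 poles, the high-frequency asymptotic slope is 20 × (1 − 2) = -20 dB/decade.

-20 dB/decade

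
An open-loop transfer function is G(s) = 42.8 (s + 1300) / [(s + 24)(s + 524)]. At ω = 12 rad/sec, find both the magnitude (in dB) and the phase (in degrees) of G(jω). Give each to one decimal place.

|j12 + 1300| = √(12² + 1300²) = 1300
|j12 + 24| = √(12² + 24²) = 26.83
|j12 + 524| = √(12² + 524²) = 524.1
|G(j12)| = 42.8 × 1300 / (26.83 × 524.1) = 3.9563
20 log₁₀(3.9563) = 11.95 dB
∠(j12 + 1300) = arctan(12/1300) = 0.53°
∠(j12 + 24) = arctan(12/24) = 26.57°
∠(j12 + 524) = arctan(12/524) = 1.31°
∠G(j12) = 0.53° − (26.57° + 1.31°) = -27.35°

|G| = 11.9 dB, ∠G = -27.3°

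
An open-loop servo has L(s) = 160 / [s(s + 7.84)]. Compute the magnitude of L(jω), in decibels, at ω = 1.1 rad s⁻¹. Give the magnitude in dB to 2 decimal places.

|j1.1 + 7.84| = √(1.1² + 7.84²) = 7.917
|j1.1| = 1.1
|L(j1.1)| = 160 / (7.917 × 1.1) = 18.373
20 log₁₀(18.373) = 25.284 dB

25.28 dB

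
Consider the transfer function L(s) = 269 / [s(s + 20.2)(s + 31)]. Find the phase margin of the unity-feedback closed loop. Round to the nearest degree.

Gain crossover: |L(jω)| = 1 at ω ≈ 0.429 rad/sec.
∠L(j0.429) = −90° − arctan(0.429/20.2) − arctan(0.429/31) ≈ -92.01°
PM = 180° + (-92.01°) = 87.99°

88°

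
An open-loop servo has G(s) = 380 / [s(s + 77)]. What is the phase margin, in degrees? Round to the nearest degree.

86°

Gain crossover: |G(jω)| = 1 at ω ≈ 4.93 rad s⁻¹.
∠G(j4.93) = −90° − arctan(4.93/77) ≈ -93.66°
PM = 180° + (-93.66°) = 86.34°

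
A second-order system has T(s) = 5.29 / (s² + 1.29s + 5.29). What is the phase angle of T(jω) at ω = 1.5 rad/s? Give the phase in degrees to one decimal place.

∠[(j1.5)² + 1.29(j1.5) + 5.29] = ∠[3.04 + j1.935] = 32.48°
∠T(j1.5) = −32.48° = -32.48°

-32.5°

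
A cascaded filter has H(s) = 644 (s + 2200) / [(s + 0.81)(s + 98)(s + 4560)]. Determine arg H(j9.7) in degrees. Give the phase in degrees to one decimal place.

-90.7 deg

∠(j9.7 + 2200) = arctan(9.7/2200) = 0.25°
∠(j9.7 + 0.81) = arctan(9.7/0.81) = 85.23°
∠(j9.7 + 98) = arctan(9.7/98) = 5.65°
∠(j9.7 + 4560) = arctan(9.7/4560) = 0.12°
∠H(j9.7) = 0.25° − (85.23° + 5.65° + 0.12°) = -90.75°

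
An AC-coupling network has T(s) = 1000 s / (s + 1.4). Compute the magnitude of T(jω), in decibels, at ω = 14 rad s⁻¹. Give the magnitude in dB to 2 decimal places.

|j14| = 14
|j14 + 1.4| = √(14² + 1.4²) = 14.07
|T(j14)| = 1000 × 14 / 14.07 = 995.04
20 log₁₀(995.04) = 59.957 dB

59.96 dB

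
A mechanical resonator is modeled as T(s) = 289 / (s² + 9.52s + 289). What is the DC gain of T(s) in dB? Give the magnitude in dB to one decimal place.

0.0 dB

T(0) = 289 / 289 = 1
20 log₁₀(1) = 0.00 dB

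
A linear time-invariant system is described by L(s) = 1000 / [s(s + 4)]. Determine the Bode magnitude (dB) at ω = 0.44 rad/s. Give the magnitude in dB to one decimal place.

|j0.44 + 4| = √(0.44² + 4²) = 4.024
|j0.44| = 0.44
|L(j0.44)| = 1000 / (4.024 × 0.44) = 564.78
20 log₁₀(564.78) = 55.04 dB

55.0 dB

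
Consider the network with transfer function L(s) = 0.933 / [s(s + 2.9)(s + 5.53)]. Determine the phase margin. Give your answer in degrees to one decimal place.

Gain crossover: |L(jω)| = 1 at ω ≈ 0.0582 rad/s.
∠L(j0.0582) = −90° − arctan(0.0582/2.9) − arctan(0.0582/5.53) ≈ -91.75°
PM = 180° + (-91.75°) = 88.25°

88.2 deg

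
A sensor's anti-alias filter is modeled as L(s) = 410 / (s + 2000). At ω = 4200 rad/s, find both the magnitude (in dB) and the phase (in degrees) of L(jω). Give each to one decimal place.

|j4200 + 2000| = √(4200² + 2000²) = 4652
|L(j4200)| = 410 / 4652 = 0.088136
20 log₁₀(0.088136) = -21.10 dB
∠(j4200 + 2000) = arctan(4200/2000) = 64.54°
∠L(j4200) = −64.54° = -64.54°

|L| = -21.1 dB, ∠L = -64.5°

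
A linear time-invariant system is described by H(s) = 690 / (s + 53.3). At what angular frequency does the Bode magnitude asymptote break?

The single real pole at s = −53.3 gives a corner at ω = 53.3 rad/s.

53.3 rad/s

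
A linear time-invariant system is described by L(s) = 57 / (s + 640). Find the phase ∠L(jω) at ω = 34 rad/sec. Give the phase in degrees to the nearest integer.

-3°

∠(j34 + 640) = arctan(34/640) = 3.04°
∠L(j34) = −3.04° = -3.04°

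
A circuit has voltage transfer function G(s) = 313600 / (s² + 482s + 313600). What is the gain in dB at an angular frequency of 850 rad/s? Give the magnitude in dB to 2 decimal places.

|(j850)² + 482(j850) + 313600| = |-4.089e+05 + j4.097e+05| = 5.788e+05
|G(j850)| = 313600 / 5.788e+05 = 0.54178
20 log₁₀(0.54178) = -5.324 dB

-5.32 dB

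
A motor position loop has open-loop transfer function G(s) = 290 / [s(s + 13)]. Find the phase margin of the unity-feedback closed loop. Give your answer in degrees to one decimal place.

Gain crossover: |G(jω)| = 1 at ω ≈ 14.7 rad/s.
∠G(j14.7) = −90° − arctan(14.7/13) ≈ -138.61°
PM = 180° + (-138.61°) = 41.39°

41.4°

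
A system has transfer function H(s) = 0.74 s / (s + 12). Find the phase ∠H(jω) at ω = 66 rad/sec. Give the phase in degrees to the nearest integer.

∠(j66) = 90.00°
∠(j66 + 12) = arctan(66/12) = 79.70°
∠H(j66) = 90.00° − 79.70° = 10.30°

10°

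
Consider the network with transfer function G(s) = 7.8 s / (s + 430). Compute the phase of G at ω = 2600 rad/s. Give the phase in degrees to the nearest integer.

9 deg

∠(j2600) = 90.00°
∠(j2600 + 430) = arctan(2600/430) = 80.61°
∠G(j2600) = 90.00° − 80.61° = 9.39°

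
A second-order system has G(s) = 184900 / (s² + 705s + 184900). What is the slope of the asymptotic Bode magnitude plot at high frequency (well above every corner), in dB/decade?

With 0 zeros and 2 poles, the high-frequency asymptotic slope is 20 × (0 − 2) = -40 dB/decade.

-40 dB/decade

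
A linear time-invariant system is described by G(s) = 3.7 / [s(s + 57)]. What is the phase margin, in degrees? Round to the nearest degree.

90°

Gain crossover: |G(jω)| = 1 at ω ≈ 0.0649 rad/s.
∠G(j0.0649) = −90° − arctan(0.0649/57) ≈ -90.07°
PM = 180° + (-90.07°) = 89.93°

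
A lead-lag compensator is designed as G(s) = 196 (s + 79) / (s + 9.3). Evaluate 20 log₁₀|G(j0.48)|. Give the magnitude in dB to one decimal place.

|j0.48 + 79| = √(0.48² + 79²) = 79
|j0.48 + 9.3| = √(0.48² + 9.3²) = 9.312
|G(j0.48)| = 196 × 79 / 9.312 = 1662.8
20 log₁₀(1662.8) = 64.42 dB

64.4 dB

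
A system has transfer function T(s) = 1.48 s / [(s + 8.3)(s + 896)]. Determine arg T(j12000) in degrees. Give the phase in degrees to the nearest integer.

-86°

∠(j12000) = 90.00°
∠(j12000 + 8.3) = arctan(12000/8.3) = 89.96°
∠(j12000 + 896) = arctan(12000/896) = 85.73°
∠T(j12000) = 90.00° − (89.96° + 85.73°) = -85.69°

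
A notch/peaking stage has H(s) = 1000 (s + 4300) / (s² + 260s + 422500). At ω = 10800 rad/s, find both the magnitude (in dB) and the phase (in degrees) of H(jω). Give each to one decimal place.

|j10800 + 4300| = √(10800² + 4300²) = 1.162e+04
|(j10800)² + 260(j10800) + 422500| = |-1.1622e+08 + j2.808e+06| = 1.163e+08
|H(j10800)| = 1000 × 1.162e+04 / 1.163e+08 = 0.099995
20 log₁₀(0.099995) = -20.00 dB
∠(j10800 + 4300) = arctan(10800/4300) = 68.29°
∠[(j10800)² + 260(j10800) + 422500] = ∠[-1.1622e+08 + j2.808e+06] = 178.62°
∠H(j10800) = 68.29° − 178.62° = -110.33°

|H| = -20.0 dB, ∠H = -110.3°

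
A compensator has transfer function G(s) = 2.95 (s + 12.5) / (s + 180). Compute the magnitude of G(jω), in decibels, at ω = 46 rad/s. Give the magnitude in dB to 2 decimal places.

-2.42 dB

|j46 + 12.5| = √(46² + 12.5²) = 47.67
|j46 + 180| = √(46² + 180²) = 185.8
|G(j46)| = 2.95 × 47.67 / 185.8 = 0.7569
20 log₁₀(0.7569) = -2.419 dB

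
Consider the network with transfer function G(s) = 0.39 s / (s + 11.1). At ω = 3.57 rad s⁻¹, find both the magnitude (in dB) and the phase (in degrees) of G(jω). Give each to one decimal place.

|j3.57| = 3.57
|j3.57 + 11.1| = √(3.57² + 11.1²) = 11.66
|G(j3.57)| = 0.39 × 3.57 / 11.66 = 0.11941
20 log₁₀(0.11941) = -18.46 dB
∠(j3.57) = 90.00°
∠(j3.57 + 11.1) = arctan(3.57/11.1) = 17.83°
∠G(j3.57) = 90.00° − 17.83° = 72.17°

|G| = -18.5 dB, ∠G = 72.2°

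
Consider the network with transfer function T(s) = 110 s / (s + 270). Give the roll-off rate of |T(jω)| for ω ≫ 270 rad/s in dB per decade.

0 dB/decade

With 1 zero and 1 pole, the high-frequency asymptotic slope is 20 × (1 − 1) = 0 dB/decade.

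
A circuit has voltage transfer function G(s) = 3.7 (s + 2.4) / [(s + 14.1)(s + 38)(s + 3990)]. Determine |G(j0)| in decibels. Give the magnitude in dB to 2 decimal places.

-107.63 dB

G(0) = 3.7 × 2.4 / (14.1 × 38 × 3990) = 4.1537e-06
20 log₁₀(4.1537e-06) = -107.631 dB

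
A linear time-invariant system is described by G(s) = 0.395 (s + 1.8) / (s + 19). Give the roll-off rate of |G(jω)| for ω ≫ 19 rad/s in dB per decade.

0 dB/decade

With 1 zero and 1 pole, the high-frequency asymptotic slope is 20 × (1 − 1) = 0 dB/decade.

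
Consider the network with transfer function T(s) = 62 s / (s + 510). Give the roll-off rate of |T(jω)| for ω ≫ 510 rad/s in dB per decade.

0 dB/decade

With 1 zero and 1 pole, the high-frequency asymptotic slope is 20 × (1 − 1) = 0 dB/decade.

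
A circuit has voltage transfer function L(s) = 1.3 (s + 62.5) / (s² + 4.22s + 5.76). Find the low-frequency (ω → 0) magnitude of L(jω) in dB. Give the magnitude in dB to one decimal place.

L(0) = 1.3 × 62.5 / 5.76 = 14.106
20 log₁₀(14.106) = 22.99 dB

23.0 dB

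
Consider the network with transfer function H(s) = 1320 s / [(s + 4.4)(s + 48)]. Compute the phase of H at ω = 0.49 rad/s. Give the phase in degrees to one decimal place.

∠(j0.49) = 90.00°
∠(j0.49 + 4.4) = arctan(0.49/4.4) = 6.35°
∠(j0.49 + 48) = arctan(0.49/48) = 0.58°
∠H(j0.49) = 90.00° − (6.35° + 0.58°) = 83.06°

83.1 deg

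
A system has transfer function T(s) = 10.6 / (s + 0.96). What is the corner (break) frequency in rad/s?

0.96 rad/s

The single real pole at s = −0.96 gives a corner at ω = 0.96 rad/s.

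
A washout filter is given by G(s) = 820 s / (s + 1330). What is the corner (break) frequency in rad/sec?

1330 rad/sec

The single real pole at s = −1330 gives a corner at ω = 1330 rad/sec.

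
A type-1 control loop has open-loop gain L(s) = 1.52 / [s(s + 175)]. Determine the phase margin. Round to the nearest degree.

Gain crossover: |L(jω)| = 1 at ω ≈ 0.00869 rad/s.
∠L(j0.00869) = −90° − arctan(0.00869/175) ≈ -90.00°
PM = 180° + (-90.00°) = 90.00°

90 deg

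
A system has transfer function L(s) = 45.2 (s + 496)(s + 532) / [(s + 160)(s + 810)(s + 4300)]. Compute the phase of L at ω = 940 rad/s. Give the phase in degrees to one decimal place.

-19.2 deg

∠(j940 + 496) = arctan(940/496) = 62.18°
∠(j940 + 532) = arctan(940/532) = 60.49°
∠(j940 + 160) = arctan(940/160) = 80.34°
∠(j940 + 810) = arctan(940/810) = 49.25°
∠(j940 + 4300) = arctan(940/4300) = 12.33°
∠L(j940) = 62.18° + 60.49° − (80.34° + 49.25° + 12.33°) = -19.25°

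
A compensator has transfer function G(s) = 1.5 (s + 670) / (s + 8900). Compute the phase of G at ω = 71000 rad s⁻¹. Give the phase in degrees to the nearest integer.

7°

∠(j71000 + 670) = arctan(71000/670) = 89.46°
∠(j71000 + 8900) = arctan(71000/8900) = 82.86°
∠G(j71000) = 89.46° − 82.86° = 6.60°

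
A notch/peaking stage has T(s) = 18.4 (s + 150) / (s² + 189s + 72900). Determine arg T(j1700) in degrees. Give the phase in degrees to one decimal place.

-88.5°

∠(j1700 + 150) = arctan(1700/150) = 84.96°
∠[(j1700)² + 189(j1700) + 72900] = ∠[-2.8171e+06 + j3.213e+05] = 173.49°
∠T(j1700) = 84.96° − 173.49° = -88.54°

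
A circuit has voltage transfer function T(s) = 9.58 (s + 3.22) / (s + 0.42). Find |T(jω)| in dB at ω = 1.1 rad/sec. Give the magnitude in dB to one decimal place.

28.8 dB

|j1.1 + 3.22| = √(1.1² + 3.22²) = 3.403
|j1.1 + 0.42| = √(1.1² + 0.42²) = 1.177
|T(j1.1)| = 9.58 × 3.403 / 1.177 = 27.685
20 log₁₀(27.685) = 28.84 dB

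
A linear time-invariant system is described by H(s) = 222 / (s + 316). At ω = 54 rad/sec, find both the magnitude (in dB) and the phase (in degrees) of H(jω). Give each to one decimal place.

|j54 + 316| = √(54² + 316²) = 320.6
|H(j54)| = 222 / 320.6 = 0.69249
20 log₁₀(0.69249) = -3.19 dB
∠(j54 + 316) = arctan(54/316) = 9.70°
∠H(j54) = −9.70° = -9.70°

|H| = -3.2 dB, ∠H = -9.7 deg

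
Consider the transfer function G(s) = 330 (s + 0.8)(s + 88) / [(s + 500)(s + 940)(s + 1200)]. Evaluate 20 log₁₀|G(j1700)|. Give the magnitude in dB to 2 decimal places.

-17.50 dB

|j1700 + 0.8| = √(1700² + 0.8²) = 1700
|j1700 + 88| = √(1700² + 88²) = 1702
|j1700 + 500| = √(1700² + 500²) = 1772
|j1700 + 940| = √(1700² + 940²) = 1943
|j1700 + 1200| = √(1700² + 1200²) = 2081
|G(j1700)| = 330 × 1700 × 1702 / (1772 × 1943 × 2081) = 0.13332
20 log₁₀(0.13332) = -17.502 dB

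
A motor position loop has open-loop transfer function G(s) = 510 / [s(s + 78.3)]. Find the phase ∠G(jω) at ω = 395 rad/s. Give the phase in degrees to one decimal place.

-168.8°

∠(j395 + 78.3) = arctan(395/78.3) = 78.79°
∠(j395) = 90.00°
∠G(j395) = − (78.79° + 90.00°) = -168.79°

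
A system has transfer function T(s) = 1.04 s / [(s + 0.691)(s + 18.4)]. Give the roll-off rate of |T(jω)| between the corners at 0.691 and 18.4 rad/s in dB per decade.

0 dB/decade

In this band the factors already past their corner are: 1 differentiator zero, pole at 0.691; net slope = 0 dB/decade.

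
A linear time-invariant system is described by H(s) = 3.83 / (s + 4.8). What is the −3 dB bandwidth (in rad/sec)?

For a single-pole low-pass, the −3 dB point is at the pole: ω = 4.8 rad/sec.

4.8 rad/sec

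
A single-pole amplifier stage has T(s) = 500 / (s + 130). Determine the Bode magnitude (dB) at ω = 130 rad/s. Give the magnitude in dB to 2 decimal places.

8.69 dB

|j130 + 130| = √(130² + 130²) = 183.8
|T(j130)| = 500 / 183.8 = 2.7196
20 log₁₀(2.7196) = 8.690 dB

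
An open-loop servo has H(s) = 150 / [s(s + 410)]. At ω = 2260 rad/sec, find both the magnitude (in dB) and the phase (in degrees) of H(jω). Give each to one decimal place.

|H| = -90.8 dB, ∠H = -169.7°

|j2260 + 410| = √(2260² + 410²) = 2297
|j2260| = 2260
|H(j2260)| = 150 / (2297 × 2260) = 2.8896e-05
20 log₁₀(2.8896e-05) = -90.78 dB
∠(j2260 + 410) = arctan(2260/410) = 79.72°
∠(j2260) = 90.00°
∠H(j2260) = − (79.72° + 90.00°) = -169.72°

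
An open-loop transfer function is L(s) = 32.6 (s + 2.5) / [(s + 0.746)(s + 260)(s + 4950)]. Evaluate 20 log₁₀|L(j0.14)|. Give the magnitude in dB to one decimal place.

-81.6 dB

|j0.14 + 2.5| = √(0.14² + 2.5²) = 2.504
|j0.14 + 0.746| = √(0.14² + 0.746²) = 0.759
|j0.14 + 260| = √(0.14² + 260²) = 260
|j0.14 + 4950| = √(0.14² + 4950²) = 4950
|L(j0.14)| = 32.6 × 2.504 / (0.759 × 260 × 4950) = 8.3561e-05
20 log₁₀(8.3561e-05) = -81.56 dB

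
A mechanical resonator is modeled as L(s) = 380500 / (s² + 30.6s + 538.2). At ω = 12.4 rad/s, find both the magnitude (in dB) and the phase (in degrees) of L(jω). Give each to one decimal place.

|(j12.4)² + 30.6(j12.4) + 538.2| = |384.44 + j379.44| = 540.2
|L(j12.4)| = 380500 / 540.2 = 704.43
20 log₁₀(704.43) = 56.96 dB
∠[(j12.4)² + 30.6(j12.4) + 538.2] = ∠[384.44 + j379.44] = 44.62°
∠L(j12.4) = −44.62° = -44.62°

|L| = 57.0 dB, ∠L = -44.6°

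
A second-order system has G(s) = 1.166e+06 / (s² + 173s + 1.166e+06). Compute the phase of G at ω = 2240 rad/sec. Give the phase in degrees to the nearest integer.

-174 deg

∠[(j2240)² + 173(j2240) + 1.166e+06] = ∠[-3.8516e+06 + j3.8752e+05] = 174.25°
∠G(j2240) = −174.25° = -174.25°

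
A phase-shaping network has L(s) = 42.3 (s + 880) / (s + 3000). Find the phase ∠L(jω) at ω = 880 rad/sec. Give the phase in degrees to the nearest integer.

∠(j880 + 880) = arctan(880/880) = 45.00°
∠(j880 + 3000) = arctan(880/3000) = 16.35°
∠L(j880) = 45.00° − 16.35° = 28.65°

29°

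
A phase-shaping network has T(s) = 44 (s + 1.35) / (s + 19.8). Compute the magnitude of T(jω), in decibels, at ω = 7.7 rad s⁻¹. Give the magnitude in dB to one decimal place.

|j7.7 + 1.35| = √(7.7² + 1.35²) = 7.817
|j7.7 + 19.8| = √(7.7² + 19.8²) = 21.24
|T(j7.7)| = 44 × 7.817 / 21.24 = 16.191
20 log₁₀(16.191) = 24.19 dB

24.2 dB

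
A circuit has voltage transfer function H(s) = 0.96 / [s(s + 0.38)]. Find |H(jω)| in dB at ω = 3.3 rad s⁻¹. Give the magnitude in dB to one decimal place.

|j3.3 + 0.38| = √(3.3² + 0.38²) = 3.322
|j3.3| = 3.3
|H(j3.3)| = 0.96 / (3.322 × 3.3) = 0.087576
20 log₁₀(0.087576) = -21.15 dB

-21.2 dB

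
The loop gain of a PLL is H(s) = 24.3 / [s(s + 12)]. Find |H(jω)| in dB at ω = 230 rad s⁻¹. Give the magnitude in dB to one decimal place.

-66.8 dB

|j230 + 12| = √(230² + 12²) = 230.3
|j230| = 230
|H(j230)| = 24.3 / (230.3 × 230) = 0.00045873
20 log₁₀(0.00045873) = -66.77 dB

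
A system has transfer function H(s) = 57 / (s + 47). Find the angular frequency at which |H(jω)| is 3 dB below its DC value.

For a single-pole low-pass, the −3 dB point is at the pole: ω = 47 rad s⁻¹.

47 rad s⁻¹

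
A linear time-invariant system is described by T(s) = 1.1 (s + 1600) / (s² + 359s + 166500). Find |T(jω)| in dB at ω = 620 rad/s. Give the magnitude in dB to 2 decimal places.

|j620 + 1600| = √(620² + 1600²) = 1716
|(j620)² + 359(j620) + 166500| = |-2.179e+05 + j2.2258e+05| = 3.115e+05
|T(j620)| = 1.1 × 1716 / 3.115e+05 = 0.0060598
20 log₁₀(0.0060598) = -44.351 dB

-44.35 dB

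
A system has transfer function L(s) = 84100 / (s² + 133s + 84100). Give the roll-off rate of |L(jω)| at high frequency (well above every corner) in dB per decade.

-40 dB/decade

With 0 zeros and 2 poles, the high-frequency asymptotic slope is 20 × (0 − 2) = -40 dB/decade.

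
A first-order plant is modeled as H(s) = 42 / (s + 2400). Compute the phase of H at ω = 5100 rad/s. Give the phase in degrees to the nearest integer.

-65°

∠(j5100 + 2400) = arctan(5100/2400) = 64.80°
∠H(j5100) = −64.80° = -64.80°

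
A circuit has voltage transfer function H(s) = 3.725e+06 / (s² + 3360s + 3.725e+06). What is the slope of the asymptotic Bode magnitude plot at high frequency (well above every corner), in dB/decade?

-40 dB/decade

With 0 zeros and 2 poles, the high-frequency asymptotic slope is 20 × (0 − 2) = -40 dB/decade.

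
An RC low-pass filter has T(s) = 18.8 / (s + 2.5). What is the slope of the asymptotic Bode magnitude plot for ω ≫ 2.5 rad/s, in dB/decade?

-20 dB/decade

With 0 zeros and 1 pole, the high-frequency asymptotic slope is 20 × (0 − 1) = -20 dB/decade.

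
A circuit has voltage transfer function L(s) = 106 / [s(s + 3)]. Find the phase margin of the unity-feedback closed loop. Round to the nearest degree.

17°

Gain crossover: |L(jω)| = 1 at ω ≈ 10.1 rad/s.
∠L(j10.1) = −90° − arctan(10.1/3) ≈ -163.43°
PM = 180° + (-163.43°) = 16.57°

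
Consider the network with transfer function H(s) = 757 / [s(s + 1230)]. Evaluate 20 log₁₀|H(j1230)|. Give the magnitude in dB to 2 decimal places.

-69.02 dB

|j1230 + 1230| = √(1230² + 1230²) = 1739
|j1230| = 1230
|H(j1230)| = 757 / (1739 × 1230) = 0.00035381
20 log₁₀(0.00035381) = -69.025 dB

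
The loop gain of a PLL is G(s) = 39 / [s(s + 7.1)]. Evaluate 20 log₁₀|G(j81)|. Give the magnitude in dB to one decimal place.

-44.6 dB

|j81 + 7.1| = √(81² + 7.1²) = 81.31
|j81| = 81
|G(j81)| = 39 / (81.31 × 81) = 0.0059215
20 log₁₀(0.0059215) = -44.55 dB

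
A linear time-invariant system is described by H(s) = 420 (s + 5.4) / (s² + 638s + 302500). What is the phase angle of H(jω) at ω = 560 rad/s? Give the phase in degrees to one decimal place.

∠(j560 + 5.4) = arctan(560/5.4) = 89.45°
∠[(j560)² + 638(j560) + 302500] = ∠[-11100 + j3.5728e+05] = 91.78°
∠H(j560) = 89.45° − 91.78° = -2.33°

-2.3°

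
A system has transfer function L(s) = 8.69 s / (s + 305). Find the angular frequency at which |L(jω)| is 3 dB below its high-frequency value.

For a single-pole high-pass, the −3 dB point is at the pole: ω = 305 rad/s.

305 rad/s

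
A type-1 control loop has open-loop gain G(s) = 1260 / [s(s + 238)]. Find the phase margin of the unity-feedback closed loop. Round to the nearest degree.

89°

Gain crossover: |G(jω)| = 1 at ω ≈ 5.29 rad/s.
∠G(j5.29) = −90° − arctan(5.29/238) ≈ -91.27°
PM = 180° + (-91.27°) = 88.73°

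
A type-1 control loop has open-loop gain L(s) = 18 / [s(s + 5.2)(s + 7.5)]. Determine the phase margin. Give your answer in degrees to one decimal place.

81.5 deg

Gain crossover: |L(jω)| = 1 at ω ≈ 0.459 rad/s.
∠L(j0.459) = −90° − arctan(0.459/5.2) − arctan(0.459/7.5) ≈ -98.54°
PM = 180° + (-98.54°) = 81.46°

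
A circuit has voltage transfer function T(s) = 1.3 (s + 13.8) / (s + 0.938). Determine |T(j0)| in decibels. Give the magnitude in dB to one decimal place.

T(0) = 1.3 × 13.8 / 0.938 = 19.126
20 log₁₀(19.126) = 25.63 dB

25.6 dB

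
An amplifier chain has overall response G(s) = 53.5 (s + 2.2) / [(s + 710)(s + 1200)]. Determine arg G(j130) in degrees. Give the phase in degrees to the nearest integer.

72°

∠(j130 + 2.2) = arctan(130/2.2) = 89.03°
∠(j130 + 710) = arctan(130/710) = 10.38°
∠(j130 + 1200) = arctan(130/1200) = 6.18°
∠G(j130) = 89.03° − (10.38° + 6.18°) = 72.47°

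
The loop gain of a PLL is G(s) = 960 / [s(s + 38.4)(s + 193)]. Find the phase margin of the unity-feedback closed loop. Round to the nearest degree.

Gain crossover: |G(jω)| = 1 at ω ≈ 0.13 rad s⁻¹.
∠G(j0.13) = −90° − arctan(0.13/38.4) − arctan(0.13/193) ≈ -90.23°
PM = 180° + (-90.23°) = 89.77°

90 deg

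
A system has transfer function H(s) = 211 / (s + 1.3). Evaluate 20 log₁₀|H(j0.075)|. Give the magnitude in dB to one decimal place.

|j0.075 + 1.3| = √(0.075² + 1.3²) = 1.302
|H(j0.075)| = 211 / 1.302 = 162.04
20 log₁₀(162.04) = 44.19 dB

44.2 dB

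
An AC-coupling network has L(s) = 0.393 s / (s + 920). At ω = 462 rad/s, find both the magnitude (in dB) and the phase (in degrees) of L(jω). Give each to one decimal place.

|L| = -15.1 dB, ∠L = 63.3°

|j462| = 462
|j462 + 920| = √(462² + 920²) = 1029
|L(j462)| = 0.393 × 462 / 1029 = 0.17637
20 log₁₀(0.17637) = -15.07 dB
∠(j462) = 90.00°
∠(j462 + 920) = arctan(462/920) = 26.66°
∠L(j462) = 90.00° − 26.66° = 63.34°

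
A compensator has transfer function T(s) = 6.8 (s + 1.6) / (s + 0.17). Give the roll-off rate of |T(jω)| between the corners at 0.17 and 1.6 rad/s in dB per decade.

In this band the factors already past their corner are: pole at 0.17; net slope = -20 dB/decade.

-20 dB/decade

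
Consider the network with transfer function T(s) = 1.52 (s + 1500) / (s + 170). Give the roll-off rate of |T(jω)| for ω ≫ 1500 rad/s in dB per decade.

0 dB/decade

With 1 zero and 1 pole, the high-frequency asymptotic slope is 20 × (1 − 1) = 0 dB/decade.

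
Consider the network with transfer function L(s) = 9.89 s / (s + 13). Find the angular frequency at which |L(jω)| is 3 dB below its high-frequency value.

13 rad s⁻¹

For a single-pole high-pass, the −3 dB point is at the pole: ω = 13 rad s⁻¹.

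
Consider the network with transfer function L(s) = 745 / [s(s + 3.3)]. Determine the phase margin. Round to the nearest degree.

Gain crossover: |L(jω)| = 1 at ω ≈ 27.2 rad/s.
∠L(j27.2) = −90° − arctan(27.2/3.3) ≈ -173.08°
PM = 180° + (-173.08°) = 6.92°

7 deg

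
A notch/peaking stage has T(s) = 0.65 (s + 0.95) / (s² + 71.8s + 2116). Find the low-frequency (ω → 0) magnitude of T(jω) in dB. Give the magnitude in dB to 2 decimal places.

T(0) = 0.65 × 0.95 / 2116 = 0.00029182
20 log₁₀(0.00029182) = -70.698 dB

-70.70 dB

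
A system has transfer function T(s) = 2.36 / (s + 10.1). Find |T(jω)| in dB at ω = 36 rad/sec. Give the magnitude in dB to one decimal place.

|j36 + 10.1| = √(36² + 10.1²) = 37.39
|T(j36)| = 2.36 / 37.39 = 0.063119
20 log₁₀(0.063119) = -24.00 dB

-24.0 dB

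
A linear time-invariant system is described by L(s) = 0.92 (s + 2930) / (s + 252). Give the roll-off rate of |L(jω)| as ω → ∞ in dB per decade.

With 1 zero and 1 pole, the high-frequency asymptotic slope is 20 × (1 − 1) = 0 dB/decade.

0 dB/decade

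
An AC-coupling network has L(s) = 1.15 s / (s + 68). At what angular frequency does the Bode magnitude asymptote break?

68 rad/s

The single real pole at s = −68 gives a corner at ω = 68 rad/s.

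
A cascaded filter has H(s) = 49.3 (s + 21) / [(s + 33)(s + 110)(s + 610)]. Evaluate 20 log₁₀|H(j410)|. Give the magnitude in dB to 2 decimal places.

-76.04 dB

|j410 + 21| = √(410² + 21²) = 410.5
|j410 + 33| = √(410² + 33²) = 411.3
|j410 + 110| = √(410² + 110²) = 424.5
|j410 + 610| = √(410² + 610²) = 735
|H(j410)| = 49.3 × 410.5 / (411.3 × 424.5 × 735) = 0.00015771
20 log₁₀(0.00015771) = -76.043 dB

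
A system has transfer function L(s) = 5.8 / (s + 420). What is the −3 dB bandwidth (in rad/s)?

For a single-pole low-pass, the −3 dB point is at the pole: ω = 420 rad/s.

420 rad/s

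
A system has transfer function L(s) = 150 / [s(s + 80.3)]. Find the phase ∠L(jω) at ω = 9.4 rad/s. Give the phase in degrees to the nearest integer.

∠(j9.4 + 80.3) = arctan(9.4/80.3) = 6.68°
∠(j9.4) = 90.00°
∠L(j9.4) = − (6.68° + 90.00°) = -96.68°

-97°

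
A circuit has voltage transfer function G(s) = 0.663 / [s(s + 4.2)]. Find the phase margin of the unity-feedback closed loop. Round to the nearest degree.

88°

Gain crossover: |G(jω)| = 1 at ω ≈ 0.158 rad s⁻¹.
∠G(j0.158) = −90° − arctan(0.158/4.2) ≈ -92.15°
PM = 180° + (-92.15°) = 87.85°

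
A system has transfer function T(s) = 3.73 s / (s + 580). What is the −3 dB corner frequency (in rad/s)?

For a single-pole high-pass, the −3 dB point is at the pole: ω = 580 rad/s.

580 rad/s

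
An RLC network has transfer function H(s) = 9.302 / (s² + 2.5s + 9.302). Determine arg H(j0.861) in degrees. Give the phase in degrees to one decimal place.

∠[(j0.861)² + 2.5(j0.861) + 9.302] = ∠[8.5607 + j2.1525] = 14.11°
∠H(j0.861) = −14.11° = -14.11°

-14.1°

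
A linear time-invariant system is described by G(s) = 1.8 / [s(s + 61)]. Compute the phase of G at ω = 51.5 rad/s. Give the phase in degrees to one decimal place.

-130.2°

∠(j51.5 + 61) = arctan(51.5/61) = 40.17°
∠(j51.5) = 90.00°
∠G(j51.5) = − (40.17° + 90.00°) = -130.17°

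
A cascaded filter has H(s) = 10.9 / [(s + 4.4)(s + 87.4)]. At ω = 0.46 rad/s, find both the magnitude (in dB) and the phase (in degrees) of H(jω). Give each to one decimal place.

|j0.46 + 4.4| = √(0.46² + 4.4²) = 4.424
|j0.46 + 87.4| = √(0.46² + 87.4²) = 87.4
|H(j0.46)| = 10.9 / (4.424 × 87.4) = 0.02819
20 log₁₀(0.02819) = -31.00 dB
∠(j0.46 + 4.4) = arctan(0.46/4.4) = 5.97°
∠(j0.46 + 87.4) = arctan(0.46/87.4) = 0.30°
∠H(j0.46) = − (5.97° + 0.30°) = -6.27°

|H| = -31.0 dB, ∠H = -6.3°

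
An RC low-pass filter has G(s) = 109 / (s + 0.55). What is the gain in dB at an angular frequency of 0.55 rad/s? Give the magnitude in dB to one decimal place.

42.9 dB

|j0.55 + 0.55| = √(0.55² + 0.55²) = 0.7778
|G(j0.55)| = 109 / 0.7778 = 140.14
20 log₁₀(140.14) = 42.93 dB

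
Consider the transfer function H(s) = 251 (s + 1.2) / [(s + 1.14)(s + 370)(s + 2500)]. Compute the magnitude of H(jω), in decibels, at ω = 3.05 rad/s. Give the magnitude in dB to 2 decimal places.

-71.27 dB

|j3.05 + 1.2| = √(3.05² + 1.2²) = 3.278
|j3.05 + 1.14| = √(3.05² + 1.14²) = 3.256
|j3.05 + 370| = √(3.05² + 370²) = 370
|j3.05 + 2500| = √(3.05² + 2500²) = 2500
|H(j3.05)| = 251 × 3.278 / (3.256 × 370 × 2500) = 0.00027313
20 log₁₀(0.00027313) = -71.273 dB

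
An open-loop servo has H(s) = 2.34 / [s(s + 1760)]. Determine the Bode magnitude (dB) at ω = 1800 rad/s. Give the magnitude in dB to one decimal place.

-125.7 dB

|j1800 + 1760| = √(1800² + 1760²) = 2517
|j1800| = 1800
|H(j1800)| = 2.34 / (2517 × 1800) = 5.1639e-07
20 log₁₀(5.1639e-07) = -125.74 dB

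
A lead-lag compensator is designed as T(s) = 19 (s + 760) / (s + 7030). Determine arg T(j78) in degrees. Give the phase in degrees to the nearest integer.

∠(j78 + 760) = arctan(78/760) = 5.86°
∠(j78 + 7030) = arctan(78/7030) = 0.64°
∠T(j78) = 5.86° − 0.64° = 5.22°

5°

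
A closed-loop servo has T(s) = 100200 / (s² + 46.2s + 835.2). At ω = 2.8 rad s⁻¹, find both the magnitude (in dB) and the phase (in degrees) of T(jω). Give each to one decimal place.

|T| = 41.6 dB, ∠T = -8.9°

|(j2.8)² + 46.2(j2.8) + 835.2| = |827.36 + j129.36| = 837.4
|T(j2.8)| = 100200 / 837.4 = 119.65
20 log₁₀(119.65) = 41.56 dB
∠[(j2.8)² + 46.2(j2.8) + 835.2] = ∠[827.36 + j129.36] = 8.89°
∠T(j2.8) = −8.89° = -8.89°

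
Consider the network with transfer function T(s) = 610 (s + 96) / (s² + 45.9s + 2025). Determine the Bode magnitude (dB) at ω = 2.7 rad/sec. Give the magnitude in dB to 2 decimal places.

|j2.7 + 96| = √(2.7² + 96²) = 96.04
|(j2.7)² + 45.9(j2.7) + 2025| = |2017.7 + j123.93| = 2022
|T(j2.7)| = 610 × 96.04 / 2022 = 28.98
20 log₁₀(28.98) = 29.242 dB

29.24 dB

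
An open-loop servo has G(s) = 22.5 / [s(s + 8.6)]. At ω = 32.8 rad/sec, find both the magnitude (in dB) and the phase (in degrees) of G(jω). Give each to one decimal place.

|G| = -33.9 dB, ∠G = -165.3°

|j32.8 + 8.6| = √(32.8² + 8.6²) = 33.91
|j32.8| = 32.8
|G(j32.8)| = 22.5 / (33.91 × 32.8) = 0.02023
20 log₁₀(0.02023) = -33.88 dB
∠(j32.8 + 8.6) = arctan(32.8/8.6) = 75.31°
∠(j32.8) = 90.00°
∠G(j32.8) = − (75.31° + 90.00°) = -165.31°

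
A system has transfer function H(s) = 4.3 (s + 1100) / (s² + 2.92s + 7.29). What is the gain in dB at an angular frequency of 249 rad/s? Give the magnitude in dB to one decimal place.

-22.1 dB

|j249 + 1100| = √(249² + 1100²) = 1128
|(j249)² + 2.92(j249) + 7.29| = |-61994 + j727.08| = 6.2e+04
|H(j249)| = 4.3 × 1128 / 6.2e+04 = 0.078223
20 log₁₀(0.078223) = -22.13 dB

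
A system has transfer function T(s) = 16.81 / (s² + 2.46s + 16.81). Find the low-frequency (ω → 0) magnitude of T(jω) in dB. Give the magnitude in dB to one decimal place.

T(0) = 16.81 / 16.81 = 1
20 log₁₀(1) = 0.00 dB

0.0 dB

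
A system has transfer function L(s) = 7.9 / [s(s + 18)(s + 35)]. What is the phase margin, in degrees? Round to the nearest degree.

90°

Gain crossover: |L(jω)| = 1 at ω ≈ 0.0125 rad/s.
∠L(j0.0125) = −90° − arctan(0.0125/18) − arctan(0.0125/35) ≈ -90.06°
PM = 180° + (-90.06°) = 89.94°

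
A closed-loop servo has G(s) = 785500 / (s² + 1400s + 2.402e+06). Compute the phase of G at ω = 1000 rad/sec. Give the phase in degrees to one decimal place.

∠[(j1000)² + 1400(j1000) + 2.402e+06] = ∠[1.402e+06 + j1.4e+06] = 44.96°
∠G(j1000) = −44.96° = -44.96°

-45.0 deg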